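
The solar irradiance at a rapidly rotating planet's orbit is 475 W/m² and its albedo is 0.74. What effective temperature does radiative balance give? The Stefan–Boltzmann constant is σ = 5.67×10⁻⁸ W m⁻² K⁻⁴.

Power absorbed = (1−a)S·πR²; power emitted = 4πR²σT⁴. Equating and cancelling πR²:
T = ((1−a)S / 4σ)^(1/4) = (124 / (4 × 5.67×10⁻⁸))^(1/4) = (5.45×10^8)^(1/4).
T = 153 K.

T ≈ 153 K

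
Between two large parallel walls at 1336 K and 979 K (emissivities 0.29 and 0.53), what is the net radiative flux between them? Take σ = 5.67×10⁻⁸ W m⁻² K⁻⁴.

q ≈ 29700 W/m²

For two large parallel gray plates, q = σ(T₁⁴ − T₂⁴) / (1/ε₁ + 1/ε₂ − 1).
1/ε₁ + 1/ε₂ − 1 = 1/0.29 + 1/0.53 − 1 = 4.335.
T₁⁴ − T₂⁴ = 3.19×10^12 − 9.19×10^11 = 2.27×10^12 K⁴.
q = 5.67×10⁻⁸ × 2.27×10^12 / 4.335 = 29700 W/m².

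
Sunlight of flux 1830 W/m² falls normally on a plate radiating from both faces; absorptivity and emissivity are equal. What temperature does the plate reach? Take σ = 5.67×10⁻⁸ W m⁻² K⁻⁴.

T ≈ 356 K

Absorbed flux αS = emitted flux 2εσT⁴ per unit area; with α = ε this gives T = (S/2σ)^(1/4).
T = (1830 / (2 × 5.67×10⁻⁸))^(1/4) = (1.61×10^10)^(1/4).
T = 356 K.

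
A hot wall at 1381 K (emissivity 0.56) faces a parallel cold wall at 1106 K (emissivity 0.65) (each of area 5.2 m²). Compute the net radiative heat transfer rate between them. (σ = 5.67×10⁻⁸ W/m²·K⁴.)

Q ≈ 2.72×10^5 W

For two large parallel gray plates, q = σ(T₁⁴ − T₂⁴) / (1/ε₁ + 1/ε₂ − 1).
1/ε₁ + 1/ε₂ − 1 = 1/0.56 + 1/0.65 − 1 = 2.324.
T₁⁴ − T₂⁴ = 3.64×10^12 − 1.50×10^12 = 2.14×10^12 K⁴.
q = 5.67×10⁻⁸ × 2.14×10^12 / 2.324 = 52200 W/m².
Q = q·A = 52200 × 5.2 = 2.72×10^5 W.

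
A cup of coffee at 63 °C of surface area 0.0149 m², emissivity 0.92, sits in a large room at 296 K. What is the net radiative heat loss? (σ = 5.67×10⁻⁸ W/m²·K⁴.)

Convert: 63 °C = 336 K.
Q = εσA(T⁴ − T_s⁴). T⁴ − T_s⁴ = (336)⁴ − (296)⁴ = 1.27×10^10 − 7.68×10^9 = 5.07×10^9 K⁴.
Q = 0.92 × 5.67×10⁻⁸ × 0.0149 × 5.07×10^9 = 3.94 W.

Q ≈ 3.94 W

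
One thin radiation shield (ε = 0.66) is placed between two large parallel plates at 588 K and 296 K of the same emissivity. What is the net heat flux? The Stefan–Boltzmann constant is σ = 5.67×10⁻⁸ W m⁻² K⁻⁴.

q ≈ 1560 W/m²

Each of the 2 gaps contributes resistance (2/ε − 1) = 2/0.66 − 1 = 2.030; total = 4.061.
q = σ(T₁⁴ − T₂⁴) / 4.061 = 5.67×10⁻⁸ × 1.12×10^11 / 4.061 = 1560 W/m².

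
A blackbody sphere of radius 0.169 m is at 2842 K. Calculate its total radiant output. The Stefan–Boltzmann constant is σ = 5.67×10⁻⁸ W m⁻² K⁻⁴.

P ≈ 1.33×10^6 W

A = 4πr² = 4π × (0.169)² = 0.359 m².
P = σAT⁴ = 5.67×10⁻⁸ × 0.359 × (2842)⁴ = 5.67×10⁻⁸ × 0.359 × 6.52×10^13.
P = 1.33×10^6 W.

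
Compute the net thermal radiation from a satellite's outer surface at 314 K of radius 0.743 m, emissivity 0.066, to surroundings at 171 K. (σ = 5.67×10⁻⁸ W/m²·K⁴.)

A = 4πr² = 4π × (0.743)² = 6.94 m².
Q = εσA(T⁴ − T_s⁴). T⁴ − T_s⁴ = (314)⁴ − (171)⁴ = 9.72×10^9 − 8.55×10^8 = 8.87×10^9 K⁴.
Q = 0.066 × 5.67×10⁻⁸ × 6.94 × 8.87×10^9 = 230 W.

Q ≈ 230 W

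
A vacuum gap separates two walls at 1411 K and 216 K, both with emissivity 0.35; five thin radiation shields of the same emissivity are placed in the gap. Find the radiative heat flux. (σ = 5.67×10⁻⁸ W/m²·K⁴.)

Each of the 6 gaps contributes resistance (2/ε − 1) = 2/0.35 − 1 = 4.714; total = 28.29.
q = σ(T₁⁴ − T₂⁴) / 28.29 = 5.67×10⁻⁸ × 3.96×10^12 / 28.29 = 7940 W/m².

q ≈ 7940 W/m²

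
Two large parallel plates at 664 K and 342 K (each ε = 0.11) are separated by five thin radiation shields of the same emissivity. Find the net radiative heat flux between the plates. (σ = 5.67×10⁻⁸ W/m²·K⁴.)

Each of the 6 gaps contributes resistance (2/ε − 1) = 2/0.11 − 1 = 17.18; total = 103.1.
q = σ(T₁⁴ − T₂⁴) / 103.1 = 5.67×10⁻⁸ × 1.81×10^11 / 103.1 = 99.4 W/m².

q ≈ 99.4 W/m²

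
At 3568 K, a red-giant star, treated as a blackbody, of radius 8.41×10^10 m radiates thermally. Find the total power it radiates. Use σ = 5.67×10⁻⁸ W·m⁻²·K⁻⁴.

P ≈ 8.17×10^29 W

A = 4πr² = 4π × (8.41×10^10)² = 8.89×10^22 m².
P = σAT⁴ = 5.67×10⁻⁸ × 8.89×10^22 × (3568)⁴ = 5.67×10⁻⁸ × 8.89×10^22 × 1.62×10^14.
P = 8.17×10^29 W.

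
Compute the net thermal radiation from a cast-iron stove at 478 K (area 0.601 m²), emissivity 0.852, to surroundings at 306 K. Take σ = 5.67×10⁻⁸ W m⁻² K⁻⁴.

Q = εσA(T⁴ − T_s⁴). T⁴ − T_s⁴ = (478)⁴ − (306)⁴ = 5.22×10^10 − 8.77×10^9 = 4.34×10^10 K⁴.
Q = 0.852 × 5.67×10⁻⁸ × 0.601 × 4.34×10^10 = 1260 W.

Q ≈ 1260 W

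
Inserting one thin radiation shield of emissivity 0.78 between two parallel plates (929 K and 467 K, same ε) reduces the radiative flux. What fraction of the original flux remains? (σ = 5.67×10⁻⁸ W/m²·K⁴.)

With N identical shields there are N+1 = 2 gaps in series, each with the same radiative resistance, so the flux falls to 1/(N+1) of its unshielded value.

ratio ≈ 0.500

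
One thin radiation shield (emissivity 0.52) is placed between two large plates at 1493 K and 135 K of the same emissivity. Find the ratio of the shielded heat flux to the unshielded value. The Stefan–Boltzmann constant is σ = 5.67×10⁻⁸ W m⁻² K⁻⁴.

With N identical shields there are N+1 = 2 gaps in series, each with the same radiative resistance, so the flux falls to 1/(N+1) of its unshielded value.

ratio ≈ 0.500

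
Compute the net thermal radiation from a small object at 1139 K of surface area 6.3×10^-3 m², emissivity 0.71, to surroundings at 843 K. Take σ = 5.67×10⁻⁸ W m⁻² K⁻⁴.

Q ≈ 299 W

Q = εσA(T⁴ − T_s⁴). T⁴ − T_s⁴ = (1139)⁴ − (843)⁴ = 1.68×10^12 − 5.05×10^11 = 1.18×10^12 K⁴.
Q = 0.71 × 5.67×10⁻⁸ × 6.30×10^-3 × 1.18×10^12 = 299 W.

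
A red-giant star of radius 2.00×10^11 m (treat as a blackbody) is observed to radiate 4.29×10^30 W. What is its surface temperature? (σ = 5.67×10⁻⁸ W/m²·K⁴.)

A = 4πr² = 4π × (2.00×10^11)² = 5.03×10^23 m².
From P = σAT⁴, T = (P / σA)^(1/4) = (4.29×10^30 / (5.67×10⁻⁸ × 5.03×10^23))^(1/4).
T = (1.51×10^14)^(1/4) = 3500 K.

T ≈ 3500 K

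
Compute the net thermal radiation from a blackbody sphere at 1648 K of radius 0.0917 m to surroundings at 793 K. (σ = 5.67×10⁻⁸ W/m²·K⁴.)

Q ≈ 41800 W

A = 4πr² = 4π × (0.0917)² = 0.106 m².
Q = σA(T⁴ − T_s⁴). T⁴ − T_s⁴ = (1648)⁴ − (793)⁴ = 7.38×10^12 − 3.95×10^11 = 6.98×10^12 K⁴.
Q = 5.67×10⁻⁸ × 0.106 × 6.98×10^12 = 41800 W.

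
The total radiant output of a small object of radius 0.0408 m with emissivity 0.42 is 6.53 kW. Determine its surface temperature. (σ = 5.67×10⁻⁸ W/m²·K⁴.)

A = 4πr² = 4π × (0.0408)² = 0.0209 m².
From P = εσAT⁴, T = (P / εσA)^(1/4) = (6530 / (0.42 × 5.67×10⁻⁸ × 0.0209))^(1/4).
T = (1.31×10^13)^(1/4) = 1900 K.

T ≈ 1900 K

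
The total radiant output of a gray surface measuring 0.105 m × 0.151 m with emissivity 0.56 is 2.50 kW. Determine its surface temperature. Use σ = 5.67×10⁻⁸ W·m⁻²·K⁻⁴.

T ≈ 1490 K

A = 0.105 × 0.151 = 0.0159 m².
From P = εσAT⁴, T = (P / εσA)^(1/4) = (2500 / (0.56 × 5.67×10⁻⁸ × 0.0159))^(1/4).
T = (4.97×10^12)^(1/4) = 1490 K.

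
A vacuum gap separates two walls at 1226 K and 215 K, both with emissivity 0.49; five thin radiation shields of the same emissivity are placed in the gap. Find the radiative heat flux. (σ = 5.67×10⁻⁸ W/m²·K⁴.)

Each of the 6 gaps contributes resistance (2/ε − 1) = 2/0.49 − 1 = 3.082; total = 18.49.
q = σ(T₁⁴ − T₂⁴) / 18.49 = 5.67×10⁻⁸ × 2.26×10^12 / 18.49 = 6920 W/m².

q ≈ 6920 W/m²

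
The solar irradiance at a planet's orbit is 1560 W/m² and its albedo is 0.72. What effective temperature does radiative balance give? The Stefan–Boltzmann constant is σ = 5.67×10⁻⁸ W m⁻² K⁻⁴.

T ≈ 209 K

Power absorbed = (1−a)S·πR²; power emitted = 4πR²σT⁴. Equating and cancelling πR²:
T = ((1−a)S / 4σ)^(1/4) = (437 / (4 × 5.67×10⁻⁸))^(1/4) = (1.93×10^9)^(1/4).
T = 209 K.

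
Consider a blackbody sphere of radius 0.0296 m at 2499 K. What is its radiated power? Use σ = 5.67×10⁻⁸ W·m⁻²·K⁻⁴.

P ≈ 24300 W

A = 4πr² = 4π × (0.0296)² = 0.0110 m².
P = σAT⁴ = 5.67×10⁻⁸ × 0.0110 × (2499)⁴ = 5.67×10⁻⁸ × 0.0110 × 3.90×10^13.
P = 24300 W.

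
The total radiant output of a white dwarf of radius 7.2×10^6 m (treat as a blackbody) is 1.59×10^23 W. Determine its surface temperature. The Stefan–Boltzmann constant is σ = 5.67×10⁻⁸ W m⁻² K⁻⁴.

T ≈ 8100 K

A = 4πr² = 4π × (7.2×10^6)² = 6.51×10^14 m².
From P = σAT⁴, T = (P / σA)^(1/4) = (1.59×10^23 / (5.67×10⁻⁸ × 6.51×10^14))^(1/4).
T = (4.30×10^15)^(1/4) = 8100 K.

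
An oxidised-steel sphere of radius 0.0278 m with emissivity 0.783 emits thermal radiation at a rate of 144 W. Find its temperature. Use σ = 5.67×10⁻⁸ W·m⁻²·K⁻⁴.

A = 4πr² = 4π × (0.0278)² = 9.71×10^-3 m².
From P = εσAT⁴, T = (P / εσA)^(1/4) = (144 / (0.783 × 5.67×10⁻⁸ × 9.71×10^-3))^(1/4).
T = (3.34×10^11)^(1/4) = 760 K.

T ≈ 760 K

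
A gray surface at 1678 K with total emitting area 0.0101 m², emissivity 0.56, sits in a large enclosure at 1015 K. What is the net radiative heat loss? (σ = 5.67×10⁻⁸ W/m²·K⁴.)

Q ≈ 2200 W

Q = εσA(T⁴ − T_s⁴). T⁴ − T_s⁴ = (1678)⁴ − (1015)⁴ = 7.93×10^12 − 1.06×10^12 = 6.87×10^12 K⁴.
Q = 0.56 × 5.67×10⁻⁸ × 0.0101 × 6.87×10^12 = 2200 W.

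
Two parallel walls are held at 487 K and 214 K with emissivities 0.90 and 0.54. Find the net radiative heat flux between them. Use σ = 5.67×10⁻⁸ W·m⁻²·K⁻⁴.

For two large parallel gray plates, q = σ(T₁⁴ − T₂⁴) / (1/ε₁ + 1/ε₂ − 1).
1/ε₁ + 1/ε₂ − 1 = 1/0.90 + 1/0.54 − 1 = 1.963.
T₁⁴ − T₂⁴ = 5.62×10^10 − 2.10×10^9 = 5.42×10^10 K⁴.
q = 5.67×10⁻⁸ × 5.42×10^10 / 1.963 = 1560 W/m².

q ≈ 1560 W/m²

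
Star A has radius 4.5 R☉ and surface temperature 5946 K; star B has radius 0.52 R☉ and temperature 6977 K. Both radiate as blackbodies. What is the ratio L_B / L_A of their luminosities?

L = 4πR²σT⁴ ∝ R²T⁴, so L_B/L_A = (0.52/4.5)² × (6977/5946)⁴ = 0.0134 × 1.90 = 0.0253.

L_B/L_A ≈ 0.0253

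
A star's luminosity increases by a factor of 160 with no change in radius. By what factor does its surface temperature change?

factor ≈ 3.56

P ∝ T⁴ ⇒ T ∝ P^(1/4), so T scales by (160)^(1/4) = 3.56.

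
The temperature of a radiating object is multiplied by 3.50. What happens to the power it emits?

factor ≈ 150

P ∝ T⁴, so the power scales as (3.50)⁴ = 150.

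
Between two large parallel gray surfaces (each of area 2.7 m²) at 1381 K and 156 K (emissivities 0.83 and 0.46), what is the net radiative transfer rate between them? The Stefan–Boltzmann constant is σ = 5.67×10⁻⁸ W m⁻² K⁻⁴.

Q ≈ 2.34×10^5 W

For two large parallel gray plates, q = σ(T₁⁴ − T₂⁴) / (1/ε₁ + 1/ε₂ − 1).
1/ε₁ + 1/ε₂ − 1 = 1/0.83 + 1/0.46 − 1 = 2.379.
T₁⁴ − T₂⁴ = 3.64×10^12 − 5.92×10^8 = 3.64×10^12 K⁴.
q = 5.67×10⁻⁸ × 3.64×10^12 / 2.379 = 86700 W/m².
Q = q·A = 86700 × 2.7 = 2.34×10^5 W.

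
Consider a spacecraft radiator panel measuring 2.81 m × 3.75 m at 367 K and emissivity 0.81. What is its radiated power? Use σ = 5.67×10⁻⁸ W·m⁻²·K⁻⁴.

A = 2.81 × 3.75 = 10.5 m².
Stefan–Boltzmann: P = εσAT⁴ = 0.81 × 5.67×10⁻⁸ × 10.5 × (367)⁴ = 0.81 × 5.67×10⁻⁸ × 10.5 × 1.81×10^10.
P = 8780 W.

P ≈ 8780 W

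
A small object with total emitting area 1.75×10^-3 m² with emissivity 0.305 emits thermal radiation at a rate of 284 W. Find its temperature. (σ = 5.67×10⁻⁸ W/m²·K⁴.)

T ≈ 1750 K

From P = εσAT⁴, T = (P / εσA)^(1/4) = (284 / (0.305 × 5.67×10⁻⁸ × 1.75×10^-3))^(1/4).
T = (9.38×10^12)^(1/4) = 1750 K.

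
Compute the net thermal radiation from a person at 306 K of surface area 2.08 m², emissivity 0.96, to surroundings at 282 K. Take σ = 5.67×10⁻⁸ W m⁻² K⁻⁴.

Q = εσA(T⁴ − T_s⁴). T⁴ − T_s⁴ = (306)⁴ − (282)⁴ = 8.77×10^9 − 6.32×10^9 = 2.44×10^9 K⁴.
Q = 0.96 × 5.67×10⁻⁸ × 2.08 × 2.44×10^9 = 277 W.

Q ≈ 277 W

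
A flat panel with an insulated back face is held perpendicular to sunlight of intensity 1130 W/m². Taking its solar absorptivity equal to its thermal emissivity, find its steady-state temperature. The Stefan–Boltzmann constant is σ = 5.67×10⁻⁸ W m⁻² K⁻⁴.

T ≈ 376 K

Absorbed flux αS = emitted flux εσT⁴ (one radiating face); with α = ε, T = (S/σ)^(1/4).
T = (1130 / 5.67×10⁻⁸)^(1/4) = (1.99×10^10)^(1/4).
T = 376 K.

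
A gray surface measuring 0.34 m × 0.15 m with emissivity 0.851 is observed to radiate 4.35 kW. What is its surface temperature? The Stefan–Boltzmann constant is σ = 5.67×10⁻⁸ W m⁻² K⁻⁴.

A = 0.34 × 0.15 = 0.0510 m².
From P = εσAT⁴, T = (P / εσA)^(1/4) = (4350 / (0.851 × 5.67×10⁻⁸ × 0.0510))^(1/4).
T = (1.77×10^12)^(1/4) = 1150 K.

T ≈ 1150 K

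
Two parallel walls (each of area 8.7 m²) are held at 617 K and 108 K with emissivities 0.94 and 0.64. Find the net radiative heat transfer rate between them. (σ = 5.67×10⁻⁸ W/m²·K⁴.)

For two large parallel gray plates, q = σ(T₁⁴ − T₂⁴) / (1/ε₁ + 1/ε₂ − 1).
1/ε₁ + 1/ε₂ − 1 = 1/0.94 + 1/0.64 − 1 = 1.626.
T₁⁴ − T₂⁴ = 1.45×10^11 − 1.36×10^8 = 1.45×10^11 K⁴.
q = 5.67×10⁻⁸ × 1.45×10^11 / 1.626 = 5050 W/m².
Q = q·A = 5050 × 8.7 = 43900 W.

Q ≈ 43900 W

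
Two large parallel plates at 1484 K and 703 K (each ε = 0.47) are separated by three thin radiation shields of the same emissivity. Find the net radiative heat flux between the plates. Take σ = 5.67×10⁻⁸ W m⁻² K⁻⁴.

q ≈ 20100 W/m²

Each of the 4 gaps contributes resistance (2/ε − 1) = 2/0.47 − 1 = 3.255; total = 13.02.
q = σ(T₁⁴ − T₂⁴) / 13.02 = 5.67×10⁻⁸ × 4.61×10^12 / 13.02 = 20100 W/m².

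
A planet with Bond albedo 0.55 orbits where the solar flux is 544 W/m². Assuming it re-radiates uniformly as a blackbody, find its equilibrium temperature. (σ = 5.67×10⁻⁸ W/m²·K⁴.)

T ≈ 181 K

Power absorbed = (1−a)S·πR²; power emitted = 4πR²σT⁴. Equating and cancelling πR²:
T = ((1−a)S / 4σ)^(1/4) = (245 / (4 × 5.67×10⁻⁸))^(1/4) = (1.08×10^9)^(1/4).
T = 181 K.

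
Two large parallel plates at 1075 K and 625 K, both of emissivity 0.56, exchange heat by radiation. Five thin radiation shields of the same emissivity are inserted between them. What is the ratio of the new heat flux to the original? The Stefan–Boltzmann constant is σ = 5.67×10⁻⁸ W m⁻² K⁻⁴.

ratio ≈ 0.167

With N identical shields there are N+1 = 6 gaps in series, each with the same radiative resistance, so the flux falls to 1/(N+1) of its unshielded value.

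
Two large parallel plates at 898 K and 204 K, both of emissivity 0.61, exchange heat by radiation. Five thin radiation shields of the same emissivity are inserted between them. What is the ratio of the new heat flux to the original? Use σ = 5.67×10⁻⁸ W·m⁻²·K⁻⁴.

With N identical shields there are N+1 = 6 gaps in series, each with the same radiative resistance, so the flux falls to 1/(N+1) of its unshielded value.

ratio ≈ 0.167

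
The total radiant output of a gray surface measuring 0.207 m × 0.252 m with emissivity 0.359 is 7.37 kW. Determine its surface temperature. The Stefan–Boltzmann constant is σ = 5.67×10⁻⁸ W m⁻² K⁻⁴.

T ≈ 1620 K

A = 0.207 × 0.252 = 0.0522 m².
From P = εσAT⁴, T = (P / εσA)^(1/4) = (7370 / (0.359 × 5.67×10⁻⁸ × 0.0522))^(1/4).
T = (6.94×10^12)^(1/4) = 1620 K.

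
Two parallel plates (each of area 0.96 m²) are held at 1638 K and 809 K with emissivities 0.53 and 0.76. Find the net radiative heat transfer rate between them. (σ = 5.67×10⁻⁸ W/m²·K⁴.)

Q ≈ 1.67×10^5 W

For two large parallel gray plates, q = σ(T₁⁴ − T₂⁴) / (1/ε₁ + 1/ε₂ − 1).
1/ε₁ + 1/ε₂ − 1 = 1/0.53 + 1/0.76 − 1 = 2.203.
T₁⁴ − T₂⁴ = 7.20×10^12 − 4.28×10^11 = 6.77×10^12 K⁴.
q = 5.67×10⁻⁸ × 6.77×10^12 / 2.203 = 1.74×10^5 W/m².
Q = q·A = 1.74×10^5 × 0.96 = 1.67×10^5 W.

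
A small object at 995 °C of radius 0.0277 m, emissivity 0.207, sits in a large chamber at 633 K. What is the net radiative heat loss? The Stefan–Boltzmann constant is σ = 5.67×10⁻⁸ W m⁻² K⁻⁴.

A = 4πr² = 4π × (0.0277)² = 9.64×10^-3 m².
Convert: 995 °C = 1268 K.
Q = εσA(T⁴ − T_s⁴). T⁴ − T_s⁴ = (1268)⁴ − (633)⁴ = 2.59×10^12 − 1.61×10^11 = 2.42×10^12 K⁴.
Q = 0.207 × 5.67×10⁻⁸ × 9.64×10^-3 × 2.42×10^12 = 274 W.

Q ≈ 274 W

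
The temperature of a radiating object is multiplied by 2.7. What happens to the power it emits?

factor ≈ 53.1

P ∝ T⁴, so the power scales as (2.7)⁴ = 53.1.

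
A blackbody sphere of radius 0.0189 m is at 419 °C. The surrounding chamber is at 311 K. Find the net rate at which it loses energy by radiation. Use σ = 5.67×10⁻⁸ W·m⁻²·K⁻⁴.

Q ≈ 56.0 W

A = 4πr² = 4π × (0.0189)² = 4.49×10^-3 m².
Convert: 419 °C = 692 K.
Q = σA(T⁴ − T_s⁴). T⁴ − T_s⁴ = (692)⁴ − (311)⁴ = 2.29×10^11 − 9.35×10^9 = 2.20×10^11 K⁴.
Q = 5.67×10⁻⁸ × 4.49×10^-3 × 2.20×10^11 = 56.0 W.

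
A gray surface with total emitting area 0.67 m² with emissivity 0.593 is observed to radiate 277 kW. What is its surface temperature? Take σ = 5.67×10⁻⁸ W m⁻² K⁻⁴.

T ≈ 1870 K

From P = εσAT⁴, T = (P / εσA)^(1/4) = (2.77×10^5 / (0.593 × 5.67×10⁻⁸ × 0.670))^(1/4).
T = (1.23×10^13)^(1/4) = 1870 K.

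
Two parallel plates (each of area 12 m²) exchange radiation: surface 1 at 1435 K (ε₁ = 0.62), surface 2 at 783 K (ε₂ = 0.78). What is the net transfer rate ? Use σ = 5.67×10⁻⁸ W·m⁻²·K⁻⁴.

Q ≈ 1.39×10^6 W

For two large parallel gray plates, q = σ(T₁⁴ − T₂⁴) / (1/ε₁ + 1/ε₂ − 1).
1/ε₁ + 1/ε₂ − 1 = 1/0.62 + 1/0.78 − 1 = 1.895.
T₁⁴ − T₂⁴ = 4.24×10^12 − 3.76×10^11 = 3.86×10^12 K⁴.
q = 5.67×10⁻⁸ × 3.86×10^12 / 1.895 = 1.16×10^5 W/m².
Q = q·A = 1.16×10^5 × 12 = 1.39×10^6 W.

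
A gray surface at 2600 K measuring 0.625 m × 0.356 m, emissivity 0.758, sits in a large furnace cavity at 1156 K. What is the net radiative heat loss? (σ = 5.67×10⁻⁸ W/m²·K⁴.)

A = 0.625 × 0.356 = 0.222 m².
Q = εσA(T⁴ − T_s⁴). T⁴ − T_s⁴ = (2600)⁴ − (1156)⁴ = 4.57×10^13 − 1.79×10^12 = 4.39×10^13 K⁴.
Q = 0.758 × 5.67×10⁻⁸ × 0.222 × 4.39×10^13 = 4.20×10^5 W.

Q ≈ 4.20×10^5 W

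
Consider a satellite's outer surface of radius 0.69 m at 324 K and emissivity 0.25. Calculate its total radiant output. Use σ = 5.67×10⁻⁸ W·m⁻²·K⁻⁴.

P ≈ 935 W

A = 4πr² = 4π × (0.69)² = 5.98 m².
P = εσAT⁴ = 0.25 × 5.67×10⁻⁸ × 5.98 × (324)⁴ = 0.25 × 5.67×10⁻⁸ × 5.98 × 1.10×10^10.
P = 935 W.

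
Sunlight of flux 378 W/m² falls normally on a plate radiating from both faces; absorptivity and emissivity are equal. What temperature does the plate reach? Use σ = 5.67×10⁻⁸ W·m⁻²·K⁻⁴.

T ≈ 240 K

Absorbed flux αS = emitted flux 2εσT⁴ per unit area; with α = ε this gives T = (S/2σ)^(1/4).
T = (378 / (2 × 5.67×10⁻⁸))^(1/4) = (3.33×10^9)^(1/4).
T = 240 K.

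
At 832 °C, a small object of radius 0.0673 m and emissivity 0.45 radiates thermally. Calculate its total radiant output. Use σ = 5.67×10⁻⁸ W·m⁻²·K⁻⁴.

A = 4πr² = 4π × (0.0673)² = 0.0569 m².
832 °C = 1105 K.
Stefan–Boltzmann: P = εσAT⁴ = 0.45 × 5.67×10⁻⁸ × 0.0569 × (1105)⁴ = 0.45 × 5.67×10⁻⁸ × 0.0569 × 1.49×10^12.
P = 2170 W.

P ≈ 2170 W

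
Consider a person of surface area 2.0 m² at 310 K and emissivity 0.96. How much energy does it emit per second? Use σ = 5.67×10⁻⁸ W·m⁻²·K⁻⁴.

P ≈ 1010 W

Stefan–Boltzmann: P = εσAT⁴ = 0.96 × 5.67×10⁻⁸ × 2.00 × (310)⁴ = 0.96 × 5.67×10⁻⁸ × 2.00 × 9.24×10^9.
P = 1010 W.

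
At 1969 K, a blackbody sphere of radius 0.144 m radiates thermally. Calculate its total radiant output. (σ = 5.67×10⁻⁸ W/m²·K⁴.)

A = 4πr² = 4π × (0.144)² = 0.261 m².
P = σAT⁴ = 5.67×10⁻⁸ × 0.261 × (1969)⁴ = 5.67×10⁻⁸ × 0.261 × 1.50×10^13.
P = 2.22×10^5 W.

P ≈ 2.22×10^5 W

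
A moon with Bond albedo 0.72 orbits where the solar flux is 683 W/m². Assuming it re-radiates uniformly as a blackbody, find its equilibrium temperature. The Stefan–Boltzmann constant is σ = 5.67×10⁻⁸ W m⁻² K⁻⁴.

T ≈ 170 K

Power absorbed = (1−a)S·πR²; power emitted = 4πR²σT⁴. Equating and cancelling πR²:
T = ((1−a)S / 4σ)^(1/4) = (191 / (4 × 5.67×10⁻⁸))^(1/4) = (8.43×10^8)^(1/4).
T = 170 K.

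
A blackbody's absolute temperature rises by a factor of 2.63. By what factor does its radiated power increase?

P ∝ T⁴, so the power scales as (2.63)⁴ = 47.8.

factor ≈ 47.8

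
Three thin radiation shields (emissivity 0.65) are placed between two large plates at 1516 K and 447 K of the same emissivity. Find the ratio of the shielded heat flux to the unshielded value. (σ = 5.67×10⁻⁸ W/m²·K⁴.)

With N identical shields there are N+1 = 4 gaps in series, each with the same radiative resistance, so the flux falls to 1/(N+1) of its unshielded value.

ratio ≈ 0.250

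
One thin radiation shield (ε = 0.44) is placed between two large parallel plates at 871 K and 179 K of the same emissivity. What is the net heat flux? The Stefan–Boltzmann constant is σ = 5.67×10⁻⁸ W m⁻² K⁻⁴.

q ≈ 4590 W/m²

Each of the 2 gaps contributes resistance (2/ε − 1) = 2/0.44 − 1 = 3.545; total = 7.091.
q = σ(T₁⁴ − T₂⁴) / 7.091 = 5.67×10⁻⁸ × 5.75×10^11 / 7.091 = 4590 W/m².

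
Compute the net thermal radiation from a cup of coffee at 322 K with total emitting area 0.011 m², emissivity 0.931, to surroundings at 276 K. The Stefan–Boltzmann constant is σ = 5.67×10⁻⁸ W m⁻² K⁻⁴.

Q ≈ 2.87 W

Q = εσA(T⁴ − T_s⁴). T⁴ − T_s⁴ = (322)⁴ − (276)⁴ = 1.08×10^10 − 5.80×10^9 = 4.95×10^9 K⁴.
Q = 0.931 × 5.67×10⁻⁸ × 0.0110 × 4.95×10^9 = 2.87 W.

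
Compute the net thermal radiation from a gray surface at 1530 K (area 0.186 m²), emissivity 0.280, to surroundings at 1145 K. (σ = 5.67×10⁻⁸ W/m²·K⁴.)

Q ≈ 11100 W

Q = εσA(T⁴ − T_s⁴). T⁴ − T_s⁴ = (1530)⁴ − (1145)⁴ = 5.48×10^12 − 1.72×10^12 = 3.76×10^12 K⁴.
Q = 0.280 × 5.67×10⁻⁸ × 0.186 × 3.76×10^12 = 11100 W.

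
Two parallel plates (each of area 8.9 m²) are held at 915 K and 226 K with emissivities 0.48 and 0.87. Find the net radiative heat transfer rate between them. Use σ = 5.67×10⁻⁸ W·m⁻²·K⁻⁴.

Q ≈ 1.58×10^5 W

For two large parallel gray plates, q = σ(T₁⁴ − T₂⁴) / (1/ε₁ + 1/ε₂ − 1).
1/ε₁ + 1/ε₂ − 1 = 1/0.48 + 1/0.87 − 1 = 2.233.
T₁⁴ − T₂⁴ = 7.01×10^11 − 2.61×10^9 = 6.98×10^11 K⁴.
q = 5.67×10⁻⁸ × 6.98×10^11 / 2.233 = 17700 W/m².
Q = q·A = 17700 × 8.9 = 1.58×10^5 W.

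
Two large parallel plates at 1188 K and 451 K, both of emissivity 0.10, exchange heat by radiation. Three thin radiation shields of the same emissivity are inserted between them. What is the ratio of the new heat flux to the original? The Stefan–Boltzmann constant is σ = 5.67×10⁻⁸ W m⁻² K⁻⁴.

ratio ≈ 0.250

With N identical shields there are N+1 = 4 gaps in series, each with the same radiative resistance, so the flux falls to 1/(N+1) of its unshielded value.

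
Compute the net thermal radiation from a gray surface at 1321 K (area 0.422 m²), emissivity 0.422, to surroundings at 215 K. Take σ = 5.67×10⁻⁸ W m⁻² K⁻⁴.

Q = εσA(T⁴ − T_s⁴). T⁴ − T_s⁴ = (1321)⁴ − (215)⁴ = 3.05×10^12 − 2.14×10^9 = 3.04×10^12 K⁴.
Q = 0.422 × 5.67×10⁻⁸ × 0.422 × 3.04×10^12 = 30700 W.

Q ≈ 30700 W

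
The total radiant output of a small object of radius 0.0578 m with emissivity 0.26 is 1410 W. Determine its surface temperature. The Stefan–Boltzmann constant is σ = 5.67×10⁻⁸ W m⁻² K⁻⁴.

A = 4πr² = 4π × (0.0578)² = 0.0420 m².
From P = εσAT⁴, T = (P / εσA)^(1/4) = (1410 / (0.26 × 5.67×10⁻⁸ × 0.0420))^(1/4).
T = (2.28×10^12)^(1/4) = 1230 K.

T ≈ 1230 K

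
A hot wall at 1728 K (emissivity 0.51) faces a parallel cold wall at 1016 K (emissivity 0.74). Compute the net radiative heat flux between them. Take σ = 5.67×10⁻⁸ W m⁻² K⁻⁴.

For two large parallel gray plates, q = σ(T₁⁴ − T₂⁴) / (1/ε₁ + 1/ε₂ − 1).
1/ε₁ + 1/ε₂ − 1 = 1/0.51 + 1/0.74 − 1 = 2.312.
T₁⁴ − T₂⁴ = 8.92×10^12 − 1.07×10^12 = 7.85×10^12 K⁴.
q = 5.67×10⁻⁸ × 7.85×10^12 / 2.312 = 1.93×10^5 W/m².

q ≈ 1.93×10^5 W/m²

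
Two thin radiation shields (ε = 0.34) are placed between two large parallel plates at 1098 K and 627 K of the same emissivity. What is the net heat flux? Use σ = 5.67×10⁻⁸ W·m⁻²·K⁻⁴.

q ≈ 5030 W/m²

Each of the 3 gaps contributes resistance (2/ε − 1) = 2/0.34 − 1 = 4.882; total = 14.65.
q = σ(T₁⁴ − T₂⁴) / 14.65 = 5.67×10⁻⁸ × 1.30×10^12 / 14.65 = 5030 W/m².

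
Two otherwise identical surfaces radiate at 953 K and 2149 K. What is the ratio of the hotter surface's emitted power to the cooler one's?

P ∝ T⁴, so the ratio is (2149/953)⁴ = (2.255)⁴ = 25.9.

ratio ≈ 25.9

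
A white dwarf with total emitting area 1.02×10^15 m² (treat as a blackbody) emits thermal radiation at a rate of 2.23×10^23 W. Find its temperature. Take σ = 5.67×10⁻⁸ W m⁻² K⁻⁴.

From P = σAT⁴, T = (P / σA)^(1/4) = (2.23×10^23 / (5.67×10⁻⁸ × 1.02×10^15))^(1/4).
T = (3.86×10^15)^(1/4) = 7880 K.

T ≈ 7880 K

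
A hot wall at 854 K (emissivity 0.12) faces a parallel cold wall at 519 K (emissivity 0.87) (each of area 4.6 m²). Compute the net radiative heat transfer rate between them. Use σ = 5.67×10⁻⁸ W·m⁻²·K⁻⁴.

For two large parallel gray plates, q = σ(T₁⁴ − T₂⁴) / (1/ε₁ + 1/ε₂ − 1).
1/ε₁ + 1/ε₂ − 1 = 1/0.12 + 1/0.87 − 1 = 8.483.
T₁⁴ − T₂⁴ = 5.32×10^11 − 7.26×10^10 = 4.59×10^11 K⁴.
q = 5.67×10⁻⁸ × 4.59×10^11 / 8.483 = 3070 W/m².
Q = q·A = 3070 × 4.6 = 14100 W.

Q ≈ 14100 W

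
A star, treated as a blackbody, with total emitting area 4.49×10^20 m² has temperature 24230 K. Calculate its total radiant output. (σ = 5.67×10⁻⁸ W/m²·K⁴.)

P ≈ 8.77×10^30 W

P = σAT⁴ = 5.67×10⁻⁸ × 4.49×10^20 × (24230)⁴ = 5.67×10⁻⁸ × 4.49×10^20 × 3.45×10^17.
P = 8.77×10^30 W.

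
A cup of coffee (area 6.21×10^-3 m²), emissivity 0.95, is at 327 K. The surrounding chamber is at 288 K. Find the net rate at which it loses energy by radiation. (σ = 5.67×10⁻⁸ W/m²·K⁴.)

Q ≈ 1.52 W

Q = εσA(T⁴ − T_s⁴). T⁴ − T_s⁴ = (327)⁴ − (288)⁴ = 1.14×10^10 − 6.88×10^9 = 4.55×10^9 K⁴.
Q = 0.95 × 5.67×10⁻⁸ × 6.21×10^-3 × 4.55×10^9 = 1.52 W.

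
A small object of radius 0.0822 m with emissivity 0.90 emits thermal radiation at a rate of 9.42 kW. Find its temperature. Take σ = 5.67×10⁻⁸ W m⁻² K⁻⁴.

T ≈ 1210 K

A = 4πr² = 4π × (0.0822)² = 0.0849 m².
From P = εσAT⁴, T = (P / εσA)^(1/4) = (9420 / (0.90 × 5.67×10⁻⁸ × 0.0849))^(1/4).
T = (2.17×10^12)^(1/4) = 1210 K.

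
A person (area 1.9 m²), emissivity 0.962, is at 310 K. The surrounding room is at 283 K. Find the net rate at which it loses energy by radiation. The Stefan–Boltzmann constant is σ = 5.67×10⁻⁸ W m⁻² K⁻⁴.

Q = εσA(T⁴ − T_s⁴). T⁴ − T_s⁴ = (310)⁴ − (283)⁴ = 9.24×10^9 − 6.41×10^9 = 2.82×10^9 K⁴.
Q = 0.962 × 5.67×10⁻⁸ × 1.90 × 2.82×10^9 = 292 W.

Q ≈ 292 W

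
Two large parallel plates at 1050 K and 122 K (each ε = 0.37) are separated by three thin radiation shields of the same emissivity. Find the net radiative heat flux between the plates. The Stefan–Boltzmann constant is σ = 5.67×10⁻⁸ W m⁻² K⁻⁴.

Each of the 4 gaps contributes resistance (2/ε − 1) = 2/0.37 − 1 = 4.405; total = 17.62.
q = σ(T₁⁴ − T₂⁴) / 17.62 = 5.67×10⁻⁸ × 1.22×10^12 / 17.62 = 3910 W/m².

q ≈ 3910 W/m²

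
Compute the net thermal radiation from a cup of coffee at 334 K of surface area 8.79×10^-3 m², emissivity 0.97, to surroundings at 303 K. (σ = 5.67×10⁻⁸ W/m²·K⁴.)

Q ≈ 1.94 W

Q = εσA(T⁴ − T_s⁴). T⁴ − T_s⁴ = (334)⁴ − (303)⁴ = 1.24×10^10 − 8.43×10^9 = 4.02×10^9 K⁴.
Q = 0.97 × 5.67×10⁻⁸ × 8.79×10^-3 × 4.02×10^9 = 1.94 W.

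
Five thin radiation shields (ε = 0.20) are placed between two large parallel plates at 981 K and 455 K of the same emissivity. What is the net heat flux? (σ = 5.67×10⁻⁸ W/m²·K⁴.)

Each of the 6 gaps contributes resistance (2/ε − 1) = 2/0.20 − 1 = 9.000; total = 54.00.
q = σ(T₁⁴ − T₂⁴) / 54.00 = 5.67×10⁻⁸ × 8.83×10^11 / 54.00 = 927 W/m².

q ≈ 927 W/m²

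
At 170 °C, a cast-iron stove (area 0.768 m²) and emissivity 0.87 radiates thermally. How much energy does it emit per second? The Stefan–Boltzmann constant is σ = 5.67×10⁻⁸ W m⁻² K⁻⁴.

170 °C = 443 K.
P = εσAT⁴ = 0.87 × 5.67×10⁻⁸ × 0.768 × (443)⁴ = 0.87 × 5.67×10⁻⁸ × 0.768 × 3.85×10^10.
P = 1460 W.

P ≈ 1460 W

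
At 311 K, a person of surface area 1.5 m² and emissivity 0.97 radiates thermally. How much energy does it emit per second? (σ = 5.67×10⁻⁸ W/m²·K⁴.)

P ≈ 772 W

P = εσAT⁴ = 0.97 × 5.67×10⁻⁸ × 1.50 × (311)⁴ = 0.97 × 5.67×10⁻⁸ × 1.50 × 9.35×10^9.
P = 772 W.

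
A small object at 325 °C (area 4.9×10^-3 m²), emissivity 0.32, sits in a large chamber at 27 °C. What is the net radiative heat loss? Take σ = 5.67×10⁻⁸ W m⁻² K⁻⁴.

Q ≈ 10.6 W

Convert: 325 °C = 598 K; 27 °C = 300 K.
Q = εσA(T⁴ − T_s⁴). T⁴ − T_s⁴ = (598)⁴ − (300)⁴ = 1.28×10^11 − 8.10×10^9 = 1.20×10^11 K⁴.
Q = 0.32 × 5.67×10⁻⁸ × 4.90×10^-3 × 1.20×10^11 = 10.6 W.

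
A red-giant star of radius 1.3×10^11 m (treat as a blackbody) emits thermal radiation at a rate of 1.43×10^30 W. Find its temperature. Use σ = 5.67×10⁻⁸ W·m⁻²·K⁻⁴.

T ≈ 3300 K

A = 4πr² = 4π × (1.3×10^11)² = 2.12×10^23 m².
From P = σAT⁴, T = (P / σA)^(1/4) = (1.43×10^30 / (5.67×10⁻⁸ × 2.12×10^23))^(1/4).
T = (1.19×10^14)^(1/4) = 3300 K.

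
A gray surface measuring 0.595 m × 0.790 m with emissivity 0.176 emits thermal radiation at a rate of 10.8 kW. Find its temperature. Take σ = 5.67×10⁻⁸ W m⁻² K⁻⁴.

T ≈ 1230 K

A = 0.595 × 0.790 = 0.470 m².
From P = εσAT⁴, T = (P / εσA)^(1/4) = (10800 / (0.176 × 5.67×10⁻⁸ × 0.470))^(1/4).
T = (2.30×10^12)^(1/4) = 1230 K.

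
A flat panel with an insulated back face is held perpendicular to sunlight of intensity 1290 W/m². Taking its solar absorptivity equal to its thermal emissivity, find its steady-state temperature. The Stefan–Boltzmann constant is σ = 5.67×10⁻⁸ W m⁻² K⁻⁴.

T ≈ 388 K

Absorbed flux αS = emitted flux εσT⁴ (one radiating face); with α = ε, T = (S/σ)^(1/4).
T = (1290 / 5.67×10⁻⁸)^(1/4) = (2.28×10^10)^(1/4).
T = 388 K.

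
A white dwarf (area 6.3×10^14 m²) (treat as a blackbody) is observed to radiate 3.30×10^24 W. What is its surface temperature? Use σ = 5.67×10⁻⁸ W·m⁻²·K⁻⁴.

T ≈ 17400 K

From P = σAT⁴, T = (P / σA)^(1/4) = (3.30×10^24 / (5.67×10⁻⁸ × 6.30×10^14))^(1/4).
T = (9.24×10^16)^(1/4) = 17400 K.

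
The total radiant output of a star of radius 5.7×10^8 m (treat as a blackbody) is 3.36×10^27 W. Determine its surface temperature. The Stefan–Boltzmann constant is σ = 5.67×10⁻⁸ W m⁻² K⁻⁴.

T ≈ 11000 K

A = 4πr² = 4π × (5.7×10^8)² = 4.08×10^18 m².
From P = σAT⁴, T = (P / σA)^(1/4) = (3.36×10^27 / (5.67×10⁻⁸ × 4.08×10^18))^(1/4).
T = (1.45×10^16)^(1/4) = 11000 K.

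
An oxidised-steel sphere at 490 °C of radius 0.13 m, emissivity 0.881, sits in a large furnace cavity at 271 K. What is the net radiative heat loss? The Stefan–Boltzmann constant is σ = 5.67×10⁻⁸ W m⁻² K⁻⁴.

A = 4πr² = 4π × (0.13)² = 0.212 m².
Convert: 490 °C = 763 K.
Q = εσA(T⁴ − T_s⁴). T⁴ − T_s⁴ = (763)⁴ − (271)⁴ = 3.39×10^11 − 5.39×10^9 = 3.34×10^11 K⁴.
Q = 0.881 × 5.67×10⁻⁸ × 0.212 × 3.34×10^11 = 3540 W.

Q ≈ 3540 W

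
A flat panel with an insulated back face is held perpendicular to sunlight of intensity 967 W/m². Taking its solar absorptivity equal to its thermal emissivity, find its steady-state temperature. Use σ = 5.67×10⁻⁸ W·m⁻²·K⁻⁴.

T ≈ 361 K

Absorbed flux αS = emitted flux εσT⁴ (one radiating face); with α = ε, T = (S/σ)^(1/4).
T = (967 / 5.67×10⁻⁸)^(1/4) = (1.71×10^10)^(1/4).
T = 361 K.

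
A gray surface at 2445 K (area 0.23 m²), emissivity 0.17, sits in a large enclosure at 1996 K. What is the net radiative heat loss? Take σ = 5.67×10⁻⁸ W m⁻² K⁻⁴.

Q ≈ 44000 W

Q = εσA(T⁴ − T_s⁴). T⁴ − T_s⁴ = (2445)⁴ − (1996)⁴ = 3.57×10^13 − 1.59×10^13 = 1.99×10^13 K⁴.
Q = 0.17 × 5.67×10⁻⁸ × 0.230 × 1.99×10^13 = 44000 W.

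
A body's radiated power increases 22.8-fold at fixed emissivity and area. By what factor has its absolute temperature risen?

factor ≈ 2.19

P ∝ T⁴ ⇒ T ∝ P^(1/4), so T scales by (22.8)^(1/4) = 2.19.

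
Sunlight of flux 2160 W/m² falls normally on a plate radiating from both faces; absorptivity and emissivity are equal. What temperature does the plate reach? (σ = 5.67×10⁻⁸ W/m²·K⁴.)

Absorbed flux αS = emitted flux 2εσT⁴ per unit area; with α = ε this gives T = (S/2σ)^(1/4).
T = (2160 / (2 × 5.67×10⁻⁸))^(1/4) = (1.90×10^10)^(1/4).
T = 372 K.

T ≈ 372 K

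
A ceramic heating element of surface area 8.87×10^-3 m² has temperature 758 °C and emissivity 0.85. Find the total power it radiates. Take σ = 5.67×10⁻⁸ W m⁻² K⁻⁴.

P ≈ 483 W

758 °C = 1031 K.
Stefan–Boltzmann: P = εσAT⁴ = 0.85 × 5.67×10⁻⁸ × 8.87×10^-3 × (1031)⁴ = 0.85 × 5.67×10⁻⁸ × 8.87×10^-3 × 1.13×10^12.
P = 483 W.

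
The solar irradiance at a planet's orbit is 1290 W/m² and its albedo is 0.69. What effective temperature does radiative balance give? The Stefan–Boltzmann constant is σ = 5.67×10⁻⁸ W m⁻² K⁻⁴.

Power absorbed = (1−a)S·πR²; power emitted = 4πR²σT⁴. Equating and cancelling πR²:
T = ((1−a)S / 4σ)^(1/4) = (400 / (4 × 5.67×10⁻⁸))^(1/4) = (1.76×10^9)^(1/4).
T = 205 K.

T ≈ 205 K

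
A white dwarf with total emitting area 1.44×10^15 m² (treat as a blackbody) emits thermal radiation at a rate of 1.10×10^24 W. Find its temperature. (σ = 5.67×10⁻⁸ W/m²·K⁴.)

From P = σAT⁴, T = (P / σA)^(1/4) = (1.10×10^24 / (5.67×10⁻⁸ × 1.44×10^15))^(1/4).
T = (1.35×10^16)^(1/4) = 10800 K.

T ≈ 10800 K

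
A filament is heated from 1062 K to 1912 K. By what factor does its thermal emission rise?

ratio ≈ 10.5

P ∝ T⁴, so the ratio is (1912/1062)⁴ = (1.800)⁴ = 10.5.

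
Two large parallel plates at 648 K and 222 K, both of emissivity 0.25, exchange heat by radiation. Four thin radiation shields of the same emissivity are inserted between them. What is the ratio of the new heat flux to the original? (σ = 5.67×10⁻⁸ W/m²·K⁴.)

ratio ≈ 0.200

With N identical shields there are N+1 = 5 gaps in series, each with the same radiative resistance, so the flux falls to 1/(N+1) of its unshielded value.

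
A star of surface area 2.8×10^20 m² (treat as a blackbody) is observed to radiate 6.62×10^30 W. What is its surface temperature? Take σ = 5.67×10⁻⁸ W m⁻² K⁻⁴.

From P = σAT⁴, T = (P / σA)^(1/4) = (6.62×10^30 / (5.67×10⁻⁸ × 2.80×10^20))^(1/4).
T = (4.17×10^17)^(1/4) = 25400 K.

T ≈ 25400 K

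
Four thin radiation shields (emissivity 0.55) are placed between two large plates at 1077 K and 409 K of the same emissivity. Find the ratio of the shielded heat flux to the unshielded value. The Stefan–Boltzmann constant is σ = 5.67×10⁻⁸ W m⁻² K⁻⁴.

ratio ≈ 0.200

With N identical shields there are N+1 = 5 gaps in series, each with the same radiative resistance, so the flux falls to 1/(N+1) of its unshielded value.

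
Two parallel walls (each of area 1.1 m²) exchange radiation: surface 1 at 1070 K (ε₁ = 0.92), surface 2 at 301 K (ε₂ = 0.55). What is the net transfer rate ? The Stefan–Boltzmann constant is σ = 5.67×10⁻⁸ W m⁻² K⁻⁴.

Q ≈ 42600 W

For two large parallel gray plates, q = σ(T₁⁴ − T₂⁴) / (1/ε₁ + 1/ε₂ − 1).
1/ε₁ + 1/ε₂ − 1 = 1/0.92 + 1/0.55 − 1 = 1.905.
T₁⁴ − T₂⁴ = 1.31×10^12 − 8.21×10^9 = 1.30×10^12 K⁴.
q = 5.67×10⁻⁸ × 1.30×10^12 / 1.905 = 38800 W/m².
Q = q·A = 38800 × 1.1 = 42600 W.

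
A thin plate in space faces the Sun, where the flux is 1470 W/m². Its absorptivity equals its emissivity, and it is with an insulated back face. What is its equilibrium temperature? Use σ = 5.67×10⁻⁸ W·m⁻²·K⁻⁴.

T ≈ 401 K

Absorbed flux αS = emitted flux εσT⁴ (one radiating face); with α = ε, T = (S/σ)^(1/4).
T = (1470 / 5.67×10⁻⁸)^(1/4) = (2.59×10^10)^(1/4).
T = 401 K.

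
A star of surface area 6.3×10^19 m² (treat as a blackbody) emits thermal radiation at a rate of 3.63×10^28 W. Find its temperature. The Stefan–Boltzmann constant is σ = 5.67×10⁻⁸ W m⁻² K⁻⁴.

T ≈ 10000 K

From P = σAT⁴, T = (P / σA)^(1/4) = (3.63×10^28 / (5.67×10⁻⁸ × 6.30×10^19))^(1/4).
T = (1.02×10^16)^(1/4) = 10000 K.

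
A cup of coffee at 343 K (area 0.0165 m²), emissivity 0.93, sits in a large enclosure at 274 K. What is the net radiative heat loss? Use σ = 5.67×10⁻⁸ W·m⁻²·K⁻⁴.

Q ≈ 7.14 W

Q = εσA(T⁴ − T_s⁴). T⁴ − T_s⁴ = (343)⁴ − (274)⁴ = 1.38×10^10 − 5.64×10^9 = 8.20×10^9 K⁴.
Q = 0.93 × 5.67×10⁻⁸ × 0.0165 × 8.20×10^9 = 7.14 W.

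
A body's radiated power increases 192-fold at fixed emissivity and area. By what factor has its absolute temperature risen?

factor ≈ 3.72

P ∝ T⁴ ⇒ T ∝ P^(1/4), so T scales by (192)^(1/4) = 3.72.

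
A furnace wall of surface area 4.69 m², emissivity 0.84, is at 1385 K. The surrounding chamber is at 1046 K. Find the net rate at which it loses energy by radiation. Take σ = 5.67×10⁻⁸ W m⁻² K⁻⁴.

Q ≈ 5.55×10^5 W

Q = εσA(T⁴ − T_s⁴). T⁴ − T_s⁴ = (1385)⁴ − (1046)⁴ = 3.68×10^12 − 1.20×10^12 = 2.48×10^12 K⁴.
Q = 0.84 × 5.67×10⁻⁸ × 4.69 × 2.48×10^12 = 5.55×10^5 W.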